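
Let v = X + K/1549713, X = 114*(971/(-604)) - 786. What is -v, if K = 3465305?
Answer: 2997244487/3099426 ≈ 967.03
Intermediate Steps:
X = -292719/302 (X = 114*(971*(-1/604)) - 786 = 114*(-971/604) - 786 = -55347/302 - 786 = -292719/302 ≈ -969.27)
v = -2997244487/3099426 (v = -292719/302 + 3465305/1549713 = -2997244487/3099426 ≈ -967.03)
-v = -1*(-2997244487/3099426) = 2997244487/3099426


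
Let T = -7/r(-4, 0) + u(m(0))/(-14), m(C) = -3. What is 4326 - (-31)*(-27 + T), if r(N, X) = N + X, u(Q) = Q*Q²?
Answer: 100885/28 ≈ 3603.0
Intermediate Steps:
u(Q) = Q³
T = 103/28 (T = -7/(-4 + 0) + (-3)³/(-14) = -7/(-4) - 27*(-1/14) = -7*(-¼) + 27/14 = 7/4 + 27/14 = 103/28 ≈ 3.6786)
4326 - (-31)*(-27 + T) = 4326 - (-31)*(-27 + 103/28) = 4326 - (-31)*(-653)/28 = 4326 - 1*20243/28 = 4326 - 20243/28 = 100885/28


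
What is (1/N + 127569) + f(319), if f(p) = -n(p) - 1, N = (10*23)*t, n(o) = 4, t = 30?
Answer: 880191601/6900 ≈ 1.2756e+5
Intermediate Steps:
N = 6900 (N = (10*23)*30 = 230*30 = 6900)
f(p) = -5 (f(p) = -1*4 - 1 = -4 - 1 = -5)
(1/N + 127569) + f(319) = (1/6900 + 127569) - 5 = 880226101/6900 - 5 = 880191601/6900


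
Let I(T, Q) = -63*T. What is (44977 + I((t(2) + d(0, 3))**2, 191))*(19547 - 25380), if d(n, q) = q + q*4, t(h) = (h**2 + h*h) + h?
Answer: -32676466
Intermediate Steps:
t(h) = h + 2*h**2 (t(h) = (h**2 + h**2) + h = 2*h**2 + h = h + 2*h**2)
d(n, q) = 5*q (d(n, q) = q + 4*q = 5*q)
(44977 + I((t(2) + d(0, 3))**2, 191))*(19547 - 25380) = (44977 - 63*(2*(1 + 2*2) + 5*3)**2)*(19547 - 25380) = (44977 - 63*(2*(1 + 4) + 15)**2)*(-5833) = (44977 - 63*(2*5 + 15)**2)*(-5833) = (44977 - 63*(10 + 15)**2)*(-5833) = (44977 - 63*25**2)*(-5833) = (44977 - 63*625)*(-5833) = (44977 - 39375)*(-5833) = 5602*(-5833) = -32676466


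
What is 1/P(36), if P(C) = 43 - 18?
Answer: 1/25 ≈ 0.040000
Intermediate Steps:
P(C) = 25
1/P(36) = 1/25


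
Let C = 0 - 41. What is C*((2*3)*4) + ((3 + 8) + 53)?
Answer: -920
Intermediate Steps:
C = -41
C*((2*3)*4) + ((3 + 8) + 53) = -41*2*3*4 + ((3 + 8) + 53) = -246*4 + (11 + 53) = -41*24 + 64 = -984 + 64 = -920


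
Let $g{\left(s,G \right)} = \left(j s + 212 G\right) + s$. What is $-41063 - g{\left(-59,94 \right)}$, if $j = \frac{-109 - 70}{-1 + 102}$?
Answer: $- \frac{6164693}{101} \approx -61037.0$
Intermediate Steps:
$j = - \frac{179}{101} \approx -1.7723$
$g{\left(s,G \right)} = 212 G - \frac{78 s}{101}$ ($g{\left(s,G \right)} = \left(- \frac{179 s}{101} + 212 G\right) + s = \left(212 G - \frac{179 s}{101}\right) + s = 212 G - \frac{78 s}{101}$)
$-41063 - g{\left(-59,94 \right)} = -41063 - \left(212 \cdot 94 - - \frac{4602}{101}\right) = -41063 - \left(19928 + \frac{4602}{101}\right) = -41063 - \frac{2017330}{101} = - \frac{6164693}{101}$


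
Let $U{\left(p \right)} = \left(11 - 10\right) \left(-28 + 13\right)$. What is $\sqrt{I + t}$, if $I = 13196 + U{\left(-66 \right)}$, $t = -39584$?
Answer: $i \sqrt{26403} \approx 162.49 i$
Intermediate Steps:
$U{\left(p \right)} = -15$ ($U{\left(p \right)} = 1 \left(-15\right) = -15$)
$I = 13181$ ($I = 13196 - 15 = 13181$)
$\sqrt{I + t} = \sqrt{13181 - 39584} = \sqrt{-26403} = i \sqrt{26403}$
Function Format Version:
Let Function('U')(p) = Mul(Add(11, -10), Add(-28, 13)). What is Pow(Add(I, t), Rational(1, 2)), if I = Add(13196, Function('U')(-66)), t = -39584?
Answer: Mul(I, Pow(26403, Rational(1, 2))) ≈ Mul(162.49, I)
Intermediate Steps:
Function('U')(p) = -15 (Function('U')(p) = Mul(1, -15) = -15)
I = 13181 (I = Add(13196, -15) = 13181)
Pow(Add(I, t), Rational(1, 2)) = Pow(Add(13181, -39584), Rational(1, 2)) = Pow(-26403, Rational(1, 2)) = Mul(I, Pow(26403, Rational(1, 2)))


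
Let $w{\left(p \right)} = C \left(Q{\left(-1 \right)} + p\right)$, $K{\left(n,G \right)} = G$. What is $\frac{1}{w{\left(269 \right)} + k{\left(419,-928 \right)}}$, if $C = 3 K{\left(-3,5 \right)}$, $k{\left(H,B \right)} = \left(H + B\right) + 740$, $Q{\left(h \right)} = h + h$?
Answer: $\frac{1}{4236} \approx 0.00023607$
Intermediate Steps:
$Q{\left(h \right)} = 2 h$
$k{\left(H,B \right)} = 740 + B + H$ ($k{\left(H,B \right)} = \left(B + H\right) + 740 = 740 + B + H$)
$C = 15$ ($C = 3 \cdot 5 = 15$)
$w{\left(p \right)} = -30 + 15 p$ ($w{\left(p \right)} = 15 \left(2 \left(-1\right) + p\right) = 15 \left(-2 + p\right) = -30 + 15 p$)
$\frac{1}{w{\left(269 \right)} + k{\left(419,-928 \right)}} = \frac{1}{\left(-30 + 15 \cdot 269\right) + \left(740 - 928 + 419\right)} = \frac{1}{\left(-30 + 4035\right) + 231} = \frac{1}{4005 + 231} = \frac{1}{4236}$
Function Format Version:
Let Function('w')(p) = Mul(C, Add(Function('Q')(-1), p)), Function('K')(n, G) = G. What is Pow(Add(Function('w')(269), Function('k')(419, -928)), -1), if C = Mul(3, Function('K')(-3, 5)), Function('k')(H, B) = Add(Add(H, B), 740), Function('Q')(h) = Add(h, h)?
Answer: Rational(1, 4236) ≈ 0.00023607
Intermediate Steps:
Function('Q')(h) = Mul(2, h)
Function('k')(H, B) = Add(740, B, H) (Function('k')(H, B) = Add(Add(B, H), 740) = Add(740, B, H))
C = 15 (C = Mul(3, 5) = 15)
Function('w')(p) = Add(-30, Mul(15, p)) (Function('w')(p) = Mul(15, Add(Mul(2, -1), p)) = Mul(15, Add(-2, p)) = Add(-30, Mul(15, p)))
Pow(Add(Function('w')(269), Function('k')(419, -928)), -1) = Pow(Add(Add(-30, Mul(15, 269)), Add(740, -928, 419)), -1) = Pow(Add(Add(-30, 4035), 231), -1) = Pow(Add(4005, 231), -1) = Pow(4236, -1) = Rational(1, 4236)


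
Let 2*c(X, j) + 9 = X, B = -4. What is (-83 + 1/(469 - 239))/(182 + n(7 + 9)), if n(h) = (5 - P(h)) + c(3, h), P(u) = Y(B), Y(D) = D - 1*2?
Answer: -19089/43700 ≈ -0.43682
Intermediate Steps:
c(X, j) = -9/2 + X/2
Y(D) = -2 + D (Y(D) = D - 2 = -2 + D)
P(u) = -6 (P(u) = -2 - 4 = -6)
n(h) = 8 (n(h) = (5 - 1*(-6)) + (-9/2 + (½)*3) = (5 + 6) + (-9/2 + 3/2) = 11 - 3 = 8)
(-83 + 1/(469 - 239))/(182 + n(7 + 9)) = (-83 + 1/(469 - 239))/(182 + 8) = (-83 + 1/230)/190 = (-83 + 1/230)*(1/190) = -19089/230*1/190 = -19089/43700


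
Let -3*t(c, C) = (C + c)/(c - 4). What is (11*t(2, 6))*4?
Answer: 176/3 ≈ 58.667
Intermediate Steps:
t(c, C) = -(C + c)/(3*(-4 + c)) (t(c, C) = -(C + c)/(3*(c - 4)) = -(C + c)/(3*(-4 + c)))
(11*t(2, 6))*4 = (11*((-1*6 - 1*2)/(3*(-4 + 2))))*4 = (11*((⅓)*(-6 - 2)/(-2)))*4 = (11*((⅓)*(-½)*(-8)))*4 = (11*(4/3))*4 = (44/3)*4 = 176/3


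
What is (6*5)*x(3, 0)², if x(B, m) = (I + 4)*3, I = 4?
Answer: 17280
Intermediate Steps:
x(B, m) = 24 (x(B, m) = (4 + 4)*3 = 8*3 = 24)
(6*5)*x(3, 0)² = (6*5)*24² = 30*576 = 17280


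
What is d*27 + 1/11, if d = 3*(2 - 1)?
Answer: 892/11 ≈ 81.091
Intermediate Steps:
d = 3 (d = 3*1 = 3)
d*27 + 1/11 = 3*27 + 1/11 = 81 + 1/11 = 892/11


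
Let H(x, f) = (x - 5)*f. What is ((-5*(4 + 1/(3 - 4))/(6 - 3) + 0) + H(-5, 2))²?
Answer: 625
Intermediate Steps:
H(x, f) = f*(-5 + x) (H(x, f) = (-5 + x)*f = f*(-5 + x))
((-5*(4 + 1/(3 - 4))/(6 - 3) + 0) + H(-5, 2))² = ((-5*(4 + 1/(3 - 4))/(6 - 3) + 0) + 2*(-5 - 5))² = ((-5*(4 + 1/(-1))/3 + 0) + 2*(-10))² = ((-5*(4 - 1)/3 + 0) - 20)² = ((-15/3 + 0) - 20)² = ((-5*1 + 0) - 20)² = ((-5 + 0) - 20)² = (-5 - 20)² = (-25)² = 625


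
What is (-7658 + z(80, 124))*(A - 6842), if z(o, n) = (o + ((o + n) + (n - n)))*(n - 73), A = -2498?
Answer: -63754840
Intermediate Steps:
z(o, n) = (-73 + n)*(n + 2*o) (z(o, n) = (o + ((n + o) + 0))*(-73 + n) = (o + (n + o))*(-73 + n) = (n + 2*o)*(-73 + n) = (-73 + n)*(n + 2*o))
(-7658 + z(80, 124))*(A - 6842) = (-7658 + (124**2 - 146*80 - 73*124 + 2*124*80))*(-2498 - 6842) = (-7658 + (15376 - 11680 - 9052 + 19840))*(-9340) = (-7658 + 14484)*(-9340) = 6826*(-9340) = -63754840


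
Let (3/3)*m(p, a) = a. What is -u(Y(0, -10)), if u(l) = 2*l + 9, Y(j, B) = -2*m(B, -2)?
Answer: -17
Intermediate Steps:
m(p, a) = a
Y(j, B) = 4 (Y(j, B) = -2*(-2) = 4)
u(l) = 9 + 2*l
-u(Y(0, -10)) = -(9 + 2*4) = -(9 + 8) = -1*17 = -17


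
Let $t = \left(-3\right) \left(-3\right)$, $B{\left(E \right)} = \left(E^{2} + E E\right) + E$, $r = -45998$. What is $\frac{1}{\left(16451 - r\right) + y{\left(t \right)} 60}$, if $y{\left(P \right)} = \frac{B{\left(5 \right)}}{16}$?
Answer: $\frac{4}{250621} \approx 1.596 \cdot 10^{-5}$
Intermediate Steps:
$B{\left(E \right)} = E + 2 E^{2}$ ($B{\left(E \right)} = \left(E^{2} + E^{2}\right) + E = 2 E^{2} + E = E + 2 E^{2}$)
$t = 9$
$y{\left(P \right)} = \frac{55}{16}$ ($y{\left(P \right)} = \frac{5 \left(1 + 2 \cdot 5\right)}{16} = 5 \left(1 + 10\right) \frac{1}{16} = 5 \cdot 11 \cdot \frac{1}{16} = 55 \cdot \frac{1}{16} = \frac{55}{16}$)
$\frac{1}{\left(16451 - r\right) + y{\left(t \right)} 60} = \frac{1}{\left(16451 - -45998\right) + \frac{55}{16} \cdot 60} = \frac{1}{\left(16451 + 45998\right) + \frac{825}{4}} = \frac{1}{62449 + \frac{825}{4}} = \frac{1}{\frac{250621}{4}} = \frac{4}{250621}$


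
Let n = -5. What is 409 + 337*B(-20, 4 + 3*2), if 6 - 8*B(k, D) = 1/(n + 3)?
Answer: 10925/16 ≈ 682.81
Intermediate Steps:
B(k, D) = 13/16 (B(k, D) = ¾ - 1/(8*(-5 + 3)) = ¾ - ⅛/(-2) = ¾ - ⅛*(-½) = ¾ + 1/16 = 13/16)
409 + 337*B(-20, 4 + 3*2) = 409 + 337*(13/16) = 409 + 4381/16 = 10925/16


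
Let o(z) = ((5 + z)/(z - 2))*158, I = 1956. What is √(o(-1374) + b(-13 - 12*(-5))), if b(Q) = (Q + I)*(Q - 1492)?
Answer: I*√85621356147/172 ≈ 1701.2*I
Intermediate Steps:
b(Q) = (-1492 + Q)*(1956 + Q) (b(Q) = (Q + 1956)*(Q - 1492) = (1956 + Q)*(-1492 + Q) = (-1492 + Q)*(1956 + Q))
o(z) = 158*(5 + z)/(-2 + z) (o(z) = ((5 + z)/(-2 + z))*158 = 158*(5 + z)/(-2 + z))
√(o(-1374) + b(-13 - 12*(-5))) = √(158*(5 - 1374)/(-2 - 1374) + (-2918352 + (-13 - 12*(-5))² + 464*(-13 - 12*(-5)))) = √(158*(-1369)/(-1376) + (-2918352 + (-13 + 60)² + 464*(-13 + 60))) = √(158*(-1/1376)*(-1369) + (-2918352 + 47² + 464*47)) = √(108151/688 + (-2918352 + 2209 + 21808)) = √(108151/688 - 2894335) = √(-1991194329/688) = I*√85621356147/172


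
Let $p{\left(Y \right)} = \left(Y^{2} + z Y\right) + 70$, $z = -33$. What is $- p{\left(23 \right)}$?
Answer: $160$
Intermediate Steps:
$p{\left(Y \right)} = 70 + Y^{2} - 33 Y$ ($p{\left(Y \right)} = \left(Y^{2} - 33 Y\right) + 70 = 70 + Y^{2} - 33 Y$)
$- p{\left(23 \right)} = - (70 + 23^{2} - 759) = - (70 + 529 - 759) = \left(-1\right) \left(-160\right) = 160$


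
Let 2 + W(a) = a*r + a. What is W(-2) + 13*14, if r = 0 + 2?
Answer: 174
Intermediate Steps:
r = 2
W(a) = -2 + 3*a (W(a) = -2 + (a*2 + a) = -2 + (2*a + a) = -2 + 3*a)
W(-2) + 13*14 = (-2 + 3*(-2)) + 13*14 = (-2 - 6) + 182 = -8 + 182 = 174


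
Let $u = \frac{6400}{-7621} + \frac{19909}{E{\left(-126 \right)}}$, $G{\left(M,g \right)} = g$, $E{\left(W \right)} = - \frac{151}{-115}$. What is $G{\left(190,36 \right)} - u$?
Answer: $- \frac{17406152079}{1150771} \approx -15126.0$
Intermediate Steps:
$E{\left(W \right)} = \frac{151}{115}$ ($E{\left(W \right)} = \left(-151\right) \left(- \frac{1}{115}\right) = \frac{151}{115}$)
$u = \frac{17447579835}{1150771}$ ($u = \frac{6400}{-7621} + \frac{19909}{\frac{151}{115}} = 6400 \left(- \frac{1}{7621}\right) + 19909 \cdot \frac{115}{151} = - \frac{6400}{7621} + \frac{2289535}{151} = \frac{17447579835}{1150771} \approx 15162.0$)
$G{\left(190,36 \right)} - u = 36 - \frac{17447579835}{1150771} = - \frac{17406152079}{1150771}$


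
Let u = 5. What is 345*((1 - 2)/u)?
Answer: -69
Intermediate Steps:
345*((1 - 2)/u) = 345*((1 - 2)/5) = 345*(-1*⅕) = 345*(-⅕) = -69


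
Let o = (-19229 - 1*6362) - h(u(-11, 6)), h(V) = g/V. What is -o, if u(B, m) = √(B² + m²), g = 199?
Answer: 25591 + 199*√157/157 ≈ 25607.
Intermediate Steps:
h(V) = 199/V
o = -25591 - 199*√157/157 (o = (-19229 - 1*6362) - 199/(√((-11)² + 6²)) = (-19229 - 6362) - 199/(√(121 + 36)) = -25591 - 199/(√157) = -25591 - 199*√157/157 ≈ -25607.)
-o = -(-25591 - 199*√157/157) = 25591 + 199*√157/157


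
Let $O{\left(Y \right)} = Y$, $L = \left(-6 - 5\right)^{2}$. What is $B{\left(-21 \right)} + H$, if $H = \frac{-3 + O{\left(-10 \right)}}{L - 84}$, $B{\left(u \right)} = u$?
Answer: $- \frac{790}{37} \approx -21.351$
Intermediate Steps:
$L = 121$ ($L = \left(-11\right)^{2} = 121$)
$H = - \frac{13}{37}$ ($H = \frac{-3 - 10}{121 - 84} = - \frac{13}{37} \approx -0.35135$)
$B{\left(-21 \right)} + H = -21 - \frac{13}{37} = - \frac{790}{37}$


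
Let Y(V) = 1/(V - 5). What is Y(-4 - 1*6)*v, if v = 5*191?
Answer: -191/3 ≈ -63.667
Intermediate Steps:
Y(V) = 1/(-5 + V)
v = 955
Y(-4 - 1*6)*v = 955/(-5 + (-4 - 1*6)) = 955/(-5 + (-4 - 6)) = 955/(-5 - 10) = 955/(-15) = -1/15*955 = -191/3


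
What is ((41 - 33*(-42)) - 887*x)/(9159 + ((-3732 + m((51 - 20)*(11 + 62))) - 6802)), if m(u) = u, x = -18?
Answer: 17393/888 ≈ 19.587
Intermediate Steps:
((41 - 33*(-42)) - 887*x)/(9159 + ((-3732 + m((51 - 20)*(11 + 62))) - 6802)) = ((41 - 33*(-42)) - 887*(-18))/(9159 + ((-3732 + (51 - 20)*(11 + 62)) - 6802)) = ((41 + 1386) + 15966)/(9159 + ((-3732 + 31*73) - 6802)) = (1427 + 15966)/(9159 + ((-3732 + 2263) - 6802)) = 17393/(9159 + (-1469 - 6802)) = 17393/(9159 - 8271) = 17393/888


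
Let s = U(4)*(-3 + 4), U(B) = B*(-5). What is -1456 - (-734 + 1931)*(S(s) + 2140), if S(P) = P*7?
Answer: -2395456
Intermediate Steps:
U(B) = -5*B
s = -20 (s = (-5*4)*(-3 + 4) = -20*1 = -20)
S(P) = 7*P
-1456 - (-734 + 1931)*(S(s) + 2140) = -1456 - (-734 + 1931)*(7*(-20) + 2140) = -1456 - 1197*(-140 + 2140) = -1456 - 1197*2000 = -1456 - 1*2394000 = -1456 - 2394000 = -2395456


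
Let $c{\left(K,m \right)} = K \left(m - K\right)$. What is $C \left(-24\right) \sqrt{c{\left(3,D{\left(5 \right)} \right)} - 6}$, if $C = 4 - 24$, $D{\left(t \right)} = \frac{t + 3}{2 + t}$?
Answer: $\frac{4320 i \sqrt{7}}{7} \approx 1632.8 i$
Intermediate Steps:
$D{\left(t \right)} = \frac{3 + t}{2 + t}$
$C = -20$ ($C = 4 - 24 = -20$)
$C \left(-24\right) \sqrt{c{\left(3,D{\left(5 \right)} \right)} - 6} = \left(-20\right) \left(-24\right) \sqrt{3 \left(\frac{3 + 5}{2 + 5} - 3\right) - 6} = 480 \sqrt{3 \left(\frac{1}{7} \cdot 8 - 3\right) - 6} = 480 \sqrt{3 \left(\frac{8}{7} - 3\right) - 6} = 480 \sqrt{3 \left(- \frac{13}{7}\right) - 6} = 480 \sqrt{- \frac{39}{7} - 6} = 480 \sqrt{- \frac{81}{7}} = 480 \frac{9 i \sqrt{7}}{7} = \frac{4320 i \sqrt{7}}{7}$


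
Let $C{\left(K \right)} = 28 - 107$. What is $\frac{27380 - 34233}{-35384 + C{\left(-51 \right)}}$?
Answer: $\frac{6853}{35463} \approx 0.19324$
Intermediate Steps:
$C{\left(K \right)} = -79$
$\frac{27380 - 34233}{-35384 + C{\left(-51 \right)}} = \frac{27380 - 34233}{-35384 - 79} = - \frac{6853}{-35463} = \left(-6853\right) \left(- \frac{1}{35463}\right) = \frac{6853}{35463}$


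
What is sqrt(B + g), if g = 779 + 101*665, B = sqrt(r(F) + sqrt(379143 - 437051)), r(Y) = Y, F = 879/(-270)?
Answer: sqrt(61149600 + 30*sqrt(10)*sqrt(-293 + 180*I*sqrt(14477)))/30 ≈ 260.68 + 0.021182*I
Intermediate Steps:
F = -293/90 (F = 879*(-1/270) = -293/90 ≈ -3.2556)
B = sqrt(-293/90 + 2*I*sqrt(14477)) (B = sqrt(-293/90 + sqrt(379143 - 437051)) = sqrt(-293/90 + sqrt(-57908)) = sqrt(-293/90 + 2*I*sqrt(14477)) ≈ 10.895 + 11.044*I)
g = 67944 (g = 779 + 67165 = 67944)
sqrt(B + g) = sqrt(sqrt(-2930 + 1800*I*sqrt(14477))/30 + 67944) = sqrt(67944 + sqrt(-2930 + 1800*I*sqrt(14477))/30)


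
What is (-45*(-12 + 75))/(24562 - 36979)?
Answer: 945/4139 ≈ 0.22832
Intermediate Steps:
(-45*(-12 + 75))/(24562 - 36979) = -45*63/(-12417) = -2835*(-1/12417) = 945/4139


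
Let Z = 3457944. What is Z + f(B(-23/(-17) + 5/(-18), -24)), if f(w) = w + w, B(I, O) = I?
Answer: 529065761/153 ≈ 3.4579e+6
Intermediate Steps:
f(w) = 2*w
Z + f(B(-23/(-17) + 5/(-18), -24)) = 3457944 + 2*(-23/(-17) + 5/(-18)) = 3457944 + 2*(-23*(-1/17) + 5*(-1/18)) = 3457944 + 2*(23/17 - 5/18) = 3457944 + 2*(329/306) = 3457944 + 329/153 = 529065761/153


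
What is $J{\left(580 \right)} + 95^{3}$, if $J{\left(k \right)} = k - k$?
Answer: $857375$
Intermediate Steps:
$J{\left(k \right)} = 0$
$J{\left(580 \right)} + 95^{3} = 0 + 95^{3} = 0 + 857375 = 857375$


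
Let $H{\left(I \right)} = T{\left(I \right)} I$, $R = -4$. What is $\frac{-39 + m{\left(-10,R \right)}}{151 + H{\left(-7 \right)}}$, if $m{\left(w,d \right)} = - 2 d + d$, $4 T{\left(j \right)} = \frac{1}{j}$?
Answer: $- \frac{28}{121} \approx -0.23141$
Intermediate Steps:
$T{\left(j \right)} = \frac{1}{4 j}$
$H{\left(I \right)} = \frac{1}{4}$ ($H{\left(I \right)} = \frac{1}{4 I} I = \frac{1}{4}$)
$m{\left(w,d \right)} = - d$
$\frac{-39 + m{\left(-10,R \right)}}{151 + H{\left(-7 \right)}} = \frac{-39 - -4}{151 + \frac{1}{4}} = \frac{-39 + 4}{\frac{605}{4}} = \left(-35\right) \frac{4}{605} = - \frac{28}{121}$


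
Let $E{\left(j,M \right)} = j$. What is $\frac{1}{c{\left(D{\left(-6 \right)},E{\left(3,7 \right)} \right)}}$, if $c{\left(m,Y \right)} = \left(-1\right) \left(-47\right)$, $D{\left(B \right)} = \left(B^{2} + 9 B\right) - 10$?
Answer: $\frac{1}{47} \approx 0.021277$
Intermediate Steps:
$D{\left(B \right)} = -10 + B^{2} + 9 B$
$c{\left(m,Y \right)} = 47$
$\frac{1}{c{\left(D{\left(-6 \right)},E{\left(3,7 \right)} \right)}} = \frac{1}{47}$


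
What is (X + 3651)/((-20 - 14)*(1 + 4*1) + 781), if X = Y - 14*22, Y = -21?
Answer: 3322/611 ≈ 5.4370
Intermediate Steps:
X = -329 (X = -21 - 14*22 = -21 - 308 = -329)
(X + 3651)/((-20 - 14)*(1 + 4*1) + 781) = (-329 + 3651)/((-20 - 14)*(1 + 4*1) + 781) = 3322/(-34*(1 + 4) + 781) = 3322/(-34*5 + 781) = 3322/(-170 + 781) = 3322/611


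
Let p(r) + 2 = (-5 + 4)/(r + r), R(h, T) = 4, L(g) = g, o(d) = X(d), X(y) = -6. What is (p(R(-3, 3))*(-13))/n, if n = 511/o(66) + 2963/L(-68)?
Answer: -11271/52526 ≈ -0.21458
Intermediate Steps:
o(d) = -6
p(r) = -2 - 1/(2*r) (p(r) = -2 + (-5 + 4)/(r + r) = -2 - 1/(2*r))
n = -26263/204 (n = 511/(-6) + 2963/(-68) = 511*(-1/6) + 2963*(-1/68) = -511/6 - 2963/68 = -26263/204 ≈ -128.74)
(p(R(-3, 3))*(-13))/n = ((-2 - 1/2/4)*(-13))/(-26263/204) = ((-2 - 1/2*1/4)*(-13))*(-204/26263) = ((-2 - 1/8)*(-13))*(-204/26263) = -17/8*(-13)*(-204/26263) = (221/8)*(-204/26263) = -11271/52526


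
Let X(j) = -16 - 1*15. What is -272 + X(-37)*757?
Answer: -23739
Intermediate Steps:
X(j) = -31 (X(j) = -16 - 15 = -31)
-272 + X(-37)*757 = -272 - 31*757 = -272 - 23467 = -23739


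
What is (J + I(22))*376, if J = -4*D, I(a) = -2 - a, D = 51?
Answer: -85728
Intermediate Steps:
J = -204 (J = -4*51 = -204)
(J + I(22))*376 = (-204 + (-2 - 1*22))*376 = (-204 + (-2 - 22))*376 = (-204 - 24)*376 = -228*376 = -85728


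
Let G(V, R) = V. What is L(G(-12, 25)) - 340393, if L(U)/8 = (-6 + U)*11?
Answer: -341977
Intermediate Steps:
L(U) = -528 + 88*U (L(U) = 8*((-6 + U)*11) = 8*(-66 + 11*U) = -528 + 88*U)
L(G(-12, 25)) - 340393 = (-528 + 88*(-12)) - 340393 = (-528 - 1056) - 340393 = -1584 - 340393 = -341977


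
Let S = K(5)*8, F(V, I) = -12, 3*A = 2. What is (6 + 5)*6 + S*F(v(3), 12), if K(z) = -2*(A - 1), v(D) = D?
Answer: 2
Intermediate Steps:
A = ⅔ (A = (⅓)*2 = ⅔ ≈ 0.66667)
K(z) = ⅔ (K(z) = -2*(⅔ - 1) = -2*(-⅓) = ⅔)
S = 16/3 (S = (⅔)*8 = 16/3 ≈ 5.3333)
(6 + 5)*6 + S*F(v(3), 12) = (6 + 5)*6 + (16/3)*(-12) = 11*6 - 64 = 66 - 64 = 2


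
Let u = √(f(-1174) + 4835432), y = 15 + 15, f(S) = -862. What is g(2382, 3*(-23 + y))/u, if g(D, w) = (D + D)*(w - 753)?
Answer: -1743624*√4834570/2417285 ≈ -1586.0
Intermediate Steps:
y = 30
g(D, w) = 2*D*(-753 + w) (g(D, w) = (2*D)*(-753 + w) = 2*D*(-753 + w))
u = √4834570 (u = √(-862 + 4835432) = √4834570 ≈ 2198.8)
g(2382, 3*(-23 + y))/u = (2*2382*(-753 + 3*(-23 + 30)))/(√4834570) = (2*2382*(-753 + 3*7))*(√4834570/4834570) = (2*2382*(-753 + 21))*(√4834570/4834570) = (2*2382*(-732))*(√4834570/4834570) = -1743624*√4834570/2417285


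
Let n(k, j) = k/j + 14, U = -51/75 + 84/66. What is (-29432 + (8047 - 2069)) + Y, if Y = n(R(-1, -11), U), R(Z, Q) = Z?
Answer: -3820995/163 ≈ -23442.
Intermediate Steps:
U = 163/275 (U = -51*1/75 + 84*(1/66) = -17/25 + 14/11 = 163/275 ≈ 0.59273)
n(k, j) = 14 + k/j
Y = 2007/163 (Y = 14 - 1/163/275 = 14 - 1*275/163 = 14 - 275/163 = 2007/163 ≈ 12.313)
(-29432 + (8047 - 2069)) + Y = (-29432 + (8047 - 2069)) + 2007/163 = (-29432 + 5978) + 2007/163 = -23454 + 2007/163 = -3820995/163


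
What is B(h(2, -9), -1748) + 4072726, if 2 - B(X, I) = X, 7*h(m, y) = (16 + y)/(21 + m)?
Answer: 93672743/23 ≈ 4.0727e+6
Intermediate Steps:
h(m, y) = (16 + y)/(7*(21 + m)) (h(m, y) = ((16 + y)/(21 + m))/7 = (16 + y)/(7*(21 + m)))
B(X, I) = 2 - X
B(h(2, -9), -1748) + 4072726 = (2 - (16 - 9)/(7*(21 + 2))) + 4072726 = (2 - 7/(7*23)) + 4072726 = (2 - 1*1/23) + 4072726 = (2 - 1/23) + 4072726 = 45/23 + 4072726 = 93672743/23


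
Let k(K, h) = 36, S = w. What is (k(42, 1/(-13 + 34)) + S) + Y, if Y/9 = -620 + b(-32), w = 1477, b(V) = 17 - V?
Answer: -3626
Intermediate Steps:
S = 1477
Y = -5139 (Y = 9*(-620 + (17 - 1*(-32))) = 9*(-620 + (17 + 32)) = 9*(-620 + 49) = 9*(-571) = -5139)
(k(42, 1/(-13 + 34)) + S) + Y = (36 + 1477) - 5139 = 1513 - 5139 = -3626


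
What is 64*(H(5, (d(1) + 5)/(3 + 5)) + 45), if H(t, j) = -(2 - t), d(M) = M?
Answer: 3072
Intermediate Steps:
H(t, j) = -2 + t
64*(H(5, (d(1) + 5)/(3 + 5)) + 45) = 64*((-2 + 5) + 45) = 64*(3 + 45) = 64*48 = 3072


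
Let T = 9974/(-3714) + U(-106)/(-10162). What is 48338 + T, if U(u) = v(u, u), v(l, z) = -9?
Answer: 912127712711/18870834 ≈ 48335.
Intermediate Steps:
U(u) = -9
T = -50661181/18870834 (T = 9974/(-3714) - 9/(-10162) = 9974*(-1/3714) - 9*(-1/10162) = -4987/1857 + 9/10162 = -50661181/18870834 ≈ -2.6846)
48338 + T = 48338 - 50661181/18870834 = 912127712711/18870834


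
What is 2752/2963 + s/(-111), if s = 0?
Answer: 2752/2963 ≈ 0.92879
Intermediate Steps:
2752/2963 + s/(-111) = 2752/2963 + 0/(-111) = 2752*(1/2963) + 0*(-1/111) = 2752/2963 + 0 = 2752/2963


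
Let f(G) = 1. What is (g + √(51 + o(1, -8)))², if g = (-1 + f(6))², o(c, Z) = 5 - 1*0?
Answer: 56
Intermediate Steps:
o(c, Z) = 5 (o(c, Z) = 5 + 0 = 5)
g = 0 (g = (-1 + 1)² = 0² = 0)
(g + √(51 + o(1, -8)))² = (0 + √(51 + 5))² = (0 + √56)² = (0 + 2*√14)² = (2*√14)² = 56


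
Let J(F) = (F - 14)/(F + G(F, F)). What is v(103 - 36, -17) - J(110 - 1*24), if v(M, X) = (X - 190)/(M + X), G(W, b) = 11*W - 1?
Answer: -217017/51550 ≈ -4.2098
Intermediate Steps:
G(W, b) = -1 + 11*W
v(M, X) = (-190 + X)/(M + X)
J(F) = (-14 + F)/(-1 + 12*F) (J(F) = (F - 14)/(F + (-1 + 11*F)) = (-14 + F)/(-1 + 12*F))
v(103 - 36, -17) - J(110 - 1*24) = (-190 - 17)/((103 - 36) - 17) - (-14 + (110 - 1*24))/(-1 + 12*(110 - 1*24)) = -207/(67 - 17) - (-14 + (110 - 24))/(-1 + 12*(110 - 24)) = -207/50 - (-14 + 86)/(-1 + 12*86) = (1/50)*(-207) - 72/(-1 + 1032) = -207/50 - 72/1031 = -217017/51550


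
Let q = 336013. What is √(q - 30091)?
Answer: √305922 ≈ 553.10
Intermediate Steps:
√(q - 30091) = √(336013 - 30091) = √305922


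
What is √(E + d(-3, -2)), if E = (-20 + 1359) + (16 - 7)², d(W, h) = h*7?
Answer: √1406 ≈ 37.497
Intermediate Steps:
d(W, h) = 7*h
E = 1420 (E = 1339 + 9² = 1339 + 81 = 1420)
√(E + d(-3, -2)) = √(1420 + 7*(-2)) = √(1420 - 14) = √1406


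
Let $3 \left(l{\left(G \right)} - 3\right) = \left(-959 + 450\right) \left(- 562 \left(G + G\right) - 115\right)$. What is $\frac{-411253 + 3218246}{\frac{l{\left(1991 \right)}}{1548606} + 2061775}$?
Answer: $\frac{6520389302637}{4789885274225} \approx 1.3613$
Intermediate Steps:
$l{\left(G \right)} = \frac{58544}{3} + \frac{572116 G}{3}$ ($l{\left(G \right)} = 3 + \frac{\left(-959 + 450\right) \left(- 562 \left(G + G\right) - 115\right)}{3} = 3 + \frac{\left(-509\right) \left(- 562 \cdot 2 G - 115\right)}{3} = 3 + \frac{\left(-509\right) \left(- 1124 G - 115\right)}{3} = 3 + \frac{\left(-509\right) \left(-115 - 1124 G\right)}{3} = 3 + \frac{58535 + 572116 G}{3} = 3 + \left(\frac{58535}{3} + \frac{572116 G}{3}\right) = \frac{58544}{3} + \frac{572116 G}{3}$)
$\frac{-411253 + 3218246}{\frac{l{\left(1991 \right)}}{1548606} + 2061775} = \frac{-411253 + 3218246}{\frac{\frac{58544}{3} + \frac{572116}{3} \cdot 1991}{1548606} + 2061775} = \frac{2806993}{\left(\frac{58544}{3} + \frac{1139082956}{3}\right) \frac{1}{1548606} + 2061775} = \frac{2806993}{\frac{1139141500}{3} \cdot \frac{1}{1548606} + 2061775} = \frac{2806993}{\frac{569570750}{2322909} + 2061775} = \frac{2806993}{\frac{4789885274225}{2322909}} = 2806993 \cdot \frac{2322909}{4789885274225} = \frac{6520389302637}{4789885274225}$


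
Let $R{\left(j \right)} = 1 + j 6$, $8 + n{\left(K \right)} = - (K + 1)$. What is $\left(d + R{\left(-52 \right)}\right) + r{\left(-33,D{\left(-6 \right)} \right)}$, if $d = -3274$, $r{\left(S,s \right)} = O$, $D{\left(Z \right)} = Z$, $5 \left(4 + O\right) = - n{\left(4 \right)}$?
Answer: $- \frac{17932}{5} \approx -3586.4$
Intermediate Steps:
$n{\left(K \right)} = -9 - K$ ($n{\left(K \right)} = -8 - \left(K + 1\right) = -8 - \left(1 + K\right) = -9 - K$)
$R{\left(j \right)} = 1 + 6 j$
$O = - \frac{7}{5}$ ($O = -4 + \frac{\left(-1\right) \left(-9 - 4\right)}{5} = -4 + \frac{\left(-1\right) \left(-13\right)}{5} = -4 + \frac{1}{5} \cdot 13 = -4 + \frac{13}{5} = - \frac{7}{5} \approx -1.4$)
$r{\left(S,s \right)} = - \frac{7}{5}$
$\left(d + R{\left(-52 \right)}\right) + r{\left(-33,D{\left(-6 \right)} \right)} = \left(-3274 + \left(1 + 6 \left(-52\right)\right)\right) - \frac{7}{5} = \left(-3274 + \left(1 - 312\right)\right) - \frac{7}{5} = \left(-3274 - 311\right) - \frac{7}{5} = -3585 - \frac{7}{5} = - \frac{17932}{5}$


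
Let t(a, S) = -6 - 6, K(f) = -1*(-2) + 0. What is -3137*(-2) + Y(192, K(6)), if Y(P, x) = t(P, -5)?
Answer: 6262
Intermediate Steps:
K(f) = 2 (K(f) = 2 + 0 = 2)
t(a, S) = -12
Y(P, x) = -12
-3137*(-2) + Y(192, K(6)) = -3137*(-2) - 12 = 6274 - 12 = 6262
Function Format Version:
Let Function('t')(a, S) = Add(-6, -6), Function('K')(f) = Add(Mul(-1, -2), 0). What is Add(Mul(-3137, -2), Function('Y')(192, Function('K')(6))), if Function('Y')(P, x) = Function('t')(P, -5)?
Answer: 6262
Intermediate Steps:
Function('K')(f) = 2 (Function('K')(f) = Add(2, 0) = 2)
Function('t')(a, S) = -12
Function('Y')(P, x) = -12
Add(Mul(-3137, -2), Function('Y')(192, Function('K')(6))) = Add(Mul(-3137, -2), -12) = Add(6274, -12) = 6262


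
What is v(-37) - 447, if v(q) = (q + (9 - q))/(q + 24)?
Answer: -5820/13 ≈ -447.69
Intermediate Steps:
v(q) = 9/(24 + q)
v(-37) - 447 = 9/(24 - 37) - 447 = 9/(-13) - 447 = 9*(-1/13) - 447 = -9/13 - 447 = -5820/13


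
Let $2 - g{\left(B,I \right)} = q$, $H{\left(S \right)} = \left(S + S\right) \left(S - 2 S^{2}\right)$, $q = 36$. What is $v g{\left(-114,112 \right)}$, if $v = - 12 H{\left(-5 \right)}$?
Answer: $224400$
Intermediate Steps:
$H{\left(S \right)} = 2 S \left(S - 2 S^{2}\right)$
$g{\left(B,I \right)} = -34$ ($g{\left(B,I \right)} = 2 - 36 = -34$)
$v = -6600$ ($v = - 12 \left(-5\right)^{2} \left(2 - -20\right) = - 12 \cdot 25 \left(2 + 20\right) = - 12 \cdot 25 \cdot 22 = \left(-12\right) 550 = -6600$)
$v g{\left(-114,112 \right)} = \left(-6600\right) \left(-34\right) = 224400$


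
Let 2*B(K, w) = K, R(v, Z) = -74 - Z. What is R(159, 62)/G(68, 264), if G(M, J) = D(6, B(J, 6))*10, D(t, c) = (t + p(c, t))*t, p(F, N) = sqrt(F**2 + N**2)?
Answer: 17/21780 - 17*sqrt(485)/21780 ≈ -0.016409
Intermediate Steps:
B(K, w) = K/2
D(t, c) = t*(t + sqrt(c**2 + t**2)) (D(t, c) = (t + sqrt(c**2 + t**2))*t = t*(t + sqrt(c**2 + t**2)))
G(M, J) = 360 + 60*sqrt(36 + J**2/4) (G(M, J) = (6*(6 + sqrt((J/2)**2 + 6**2)))*10 = (6*(6 + sqrt(J**2/4 + 36)))*10 = (6*(6 + sqrt(36 + J**2/4)))*10 = (36 + 6*sqrt(36 + J**2/4))*10 = 360 + 60*sqrt(36 + J**2/4))
R(159, 62)/G(68, 264) = (-74 - 1*62)/(360 + 30*sqrt(144 + 264**2)) = (-74 - 62)/(360 + 30*sqrt(144 + 69696)) = -136/(360 + 30*sqrt(69840)) = -136/(360 + 30*(12*sqrt(485))) = -136/(360 + 360*sqrt(485))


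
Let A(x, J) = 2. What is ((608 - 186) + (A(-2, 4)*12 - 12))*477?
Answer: 207018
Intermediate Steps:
((608 - 186) + (A(-2, 4)*12 - 12))*477 = ((608 - 186) + (2*12 - 12))*477 = (422 + (24 - 12))*477 = (422 + 12)*477 = 434*477 = 207018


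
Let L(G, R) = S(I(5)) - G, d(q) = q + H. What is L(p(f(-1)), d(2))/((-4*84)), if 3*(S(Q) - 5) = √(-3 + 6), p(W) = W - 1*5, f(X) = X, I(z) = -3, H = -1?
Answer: -11/336 - √3/1008 ≈ -0.034456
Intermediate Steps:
d(q) = -1 + q (d(q) = q - 1 = -1 + q)
p(W) = -5 + W (p(W) = W - 5 = -5 + W)
S(Q) = 5 + √3/3 (S(Q) = 5 + √(-3 + 6)/3 = 5 + √3/3)
L(G, R) = 5 - G + √3/3 (L(G, R) = (5 + √3/3) - G = 5 - G + √3/3)
L(p(f(-1)), d(2))/((-4*84)) = (5 - (-5 - 1) + √3/3)/((-4*84)) = (5 - 1*(-6) + √3/3)/(-336) = (5 + 6 + √3/3)*(-1/336) = (11 + √3/3)*(-1/336) = -11/336 - √3/1008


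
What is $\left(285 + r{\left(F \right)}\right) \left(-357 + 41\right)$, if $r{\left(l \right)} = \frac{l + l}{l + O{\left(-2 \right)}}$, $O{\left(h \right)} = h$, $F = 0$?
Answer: $-90060$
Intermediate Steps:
$r{\left(l \right)} = \frac{2 l}{-2 + l}$ ($r{\left(l \right)} = \frac{l + l}{l - 2} = \frac{2 l}{-2 + l}$)
$\left(285 + r{\left(F \right)}\right) \left(-357 + 41\right) = \left(285 + 2 \cdot 0 \frac{1}{-2 + 0}\right) \left(-357 + 41\right) = \left(285 + 2 \cdot 0 \frac{1}{-2}\right) \left(-316\right) = \left(285 + 2 \cdot 0 \left(- \frac{1}{2}\right)\right) \left(-316\right) = \left(285 + 0\right) \left(-316\right) = 285 \left(-316\right) = -90060$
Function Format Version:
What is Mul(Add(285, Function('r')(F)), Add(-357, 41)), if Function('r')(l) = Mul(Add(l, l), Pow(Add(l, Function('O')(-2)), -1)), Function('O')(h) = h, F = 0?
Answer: -90060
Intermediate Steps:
Function('r')(l) = Mul(2, l, Pow(Add(-2, l), -1)) (Function('r')(l) = Mul(Add(l, l), Pow(Add(l, -2), -1)) = Mul(Mul(2, l), Pow(Add(-2, l), -1)) = Mul(2, l, Pow(Add(-2, l), -1)))
Mul(Add(285, Function('r')(F)), Add(-357, 41)) = Mul(Add(285, Mul(2, 0, Pow(Add(-2, 0), -1))), Add(-357, 41)) = Mul(Add(285, Mul(2, 0, Pow(-2, -1))), -316) = Mul(Add(285, Mul(2, 0, Rational(-1, 2))), -316) = Mul(Add(285, 0), -316) = Mul(285, -316) = -90060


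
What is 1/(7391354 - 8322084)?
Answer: -1/930730 ≈ -1.0744e-6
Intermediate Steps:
1/(7391354 - 8322084) = 1/(-930730) = -1/930730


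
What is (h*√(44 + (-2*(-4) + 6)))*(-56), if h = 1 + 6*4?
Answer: -1400*√58 ≈ -10662.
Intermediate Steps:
h = 25 (h = 1 + 24 = 25)
(h*√(44 + (-2*(-4) + 6)))*(-56) = (25*√(44 + (-2*(-4) + 6)))*(-56) = (25*√(44 + (8 + 6)))*(-56) = (25*√(44 + 14))*(-56) = (25*√58)*(-56) = -1400*√58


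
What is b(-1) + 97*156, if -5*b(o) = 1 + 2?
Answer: 75657/5 ≈ 15131.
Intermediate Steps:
b(o) = -⅗ (b(o) = -(1 + 2)/5 = -⅕*3 = -⅗)
b(-1) + 97*156 = -⅗ + 97*156 = -⅗ + 15132 = 75657/5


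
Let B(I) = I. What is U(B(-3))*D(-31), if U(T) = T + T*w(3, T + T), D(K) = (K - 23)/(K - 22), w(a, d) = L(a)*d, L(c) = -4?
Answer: -4050/53 ≈ -76.415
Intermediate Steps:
w(a, d) = -4*d
D(K) = (-23 + K)/(-22 + K)
U(T) = T - 8*T² (U(T) = T + T*(-4*(T + T)) = T + T*(-8*T) = T - 8*T²)
U(B(-3))*D(-31) = (-3*(1 - 8*(-3)))*((-23 - 31)/(-22 - 31)) = (-3*(1 + 24))*(-54/(-53)) = (-3*25)*(-1/53*(-54)) = -75*54/53 = -4050/53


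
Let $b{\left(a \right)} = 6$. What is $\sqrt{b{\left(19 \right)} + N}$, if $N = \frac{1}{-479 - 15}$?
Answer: $\frac{\sqrt{1463722}}{494} \approx 2.4491$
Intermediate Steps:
$N = - \frac{1}{494}$ ($N = \frac{1}{-494} = - \frac{1}{494} \approx -0.0020243$)
$\sqrt{b{\left(19 \right)} + N} = \sqrt{6 - \frac{1}{494}} = \sqrt{\frac{2963}{494}} = \frac{\sqrt{1463722}}{494}$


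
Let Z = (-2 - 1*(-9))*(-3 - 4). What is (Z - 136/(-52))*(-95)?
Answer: 57285/13 ≈ 4406.5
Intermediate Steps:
Z = -49 (Z = (-2 + 9)*(-7) = 7*(-7) = -49)
(Z - 136/(-52))*(-95) = (-49 - 136/(-52))*(-95) = (-49 - 136*(-1/52))*(-95) = (-49 + 34/13)*(-95) = -603/13*(-95) = 57285/13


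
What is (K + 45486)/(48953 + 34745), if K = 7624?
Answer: 26555/41849 ≈ 0.63454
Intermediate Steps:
(K + 45486)/(48953 + 34745) = (7624 + 45486)/(48953 + 34745) = 53110/83698 = 53110*(1/83698) = 26555/41849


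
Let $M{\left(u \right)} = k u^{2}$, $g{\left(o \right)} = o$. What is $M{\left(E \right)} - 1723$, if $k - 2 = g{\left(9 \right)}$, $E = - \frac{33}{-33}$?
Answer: $-1712$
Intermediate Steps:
$E = 1$ ($E = \left(-33\right) \left(- \frac{1}{33}\right) = 1$)
$k = 11$ ($k = 2 + 9 = 11$)
$M{\left(u \right)} = 11 u^{2}$
$M{\left(E \right)} - 1723 = 11 \cdot 1^{2} - 1723 = 11 \cdot 1 - 1723 = 11 - 1723 = -1712$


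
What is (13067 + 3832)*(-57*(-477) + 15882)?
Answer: 727856829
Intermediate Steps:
(13067 + 3832)*(-57*(-477) + 15882) = 16899*(27189 + 15882) = 16899*43071 = 727856829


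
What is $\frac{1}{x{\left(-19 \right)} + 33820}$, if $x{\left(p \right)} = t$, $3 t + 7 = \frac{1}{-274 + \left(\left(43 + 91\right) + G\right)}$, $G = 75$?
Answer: $\frac{65}{2198148} \approx 2.957 \cdot 10^{-5}$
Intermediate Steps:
$t = - \frac{152}{65}$ ($t = - \frac{7}{3} + \frac{1}{3 \left(-274 + \left(\left(43 + 91\right) + 75\right)\right)} = - \frac{7}{3} + \frac{1}{3 \left(-274 + \left(134 + 75\right)\right)} = - \frac{7}{3} + \frac{1}{3 \left(-274 + 209\right)} = - \frac{7}{3} + \frac{1}{3 \left(-65\right)} = - \frac{7}{3} + \frac{1}{3} \left(- \frac{1}{65}\right) = - \frac{7}{3} - \frac{1}{195} = - \frac{152}{65} \approx -2.3385$)
$x{\left(p \right)} = - \frac{152}{65}$
$\frac{1}{x{\left(-19 \right)} + 33820} = \frac{1}{- \frac{152}{65} + 33820} = \frac{1}{\frac{2198148}{65}} = \frac{65}{2198148}$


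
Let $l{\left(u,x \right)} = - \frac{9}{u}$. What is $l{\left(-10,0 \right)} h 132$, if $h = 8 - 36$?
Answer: $- \frac{16632}{5} \approx -3326.4$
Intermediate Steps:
$h = -28$
$l{\left(-10,0 \right)} h 132 = - \frac{9}{-10} \left(-28\right) 132 = \left(-9\right) \left(- \frac{1}{10}\right) \left(-28\right) 132 = \frac{9}{10} \left(-28\right) 132 = \left(- \frac{126}{5}\right) 132 = - \frac{16632}{5}$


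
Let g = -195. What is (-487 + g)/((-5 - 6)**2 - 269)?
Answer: 341/74 ≈ 4.6081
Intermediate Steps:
(-487 + g)/((-5 - 6)**2 - 269) = (-487 - 195)/((-5 - 6)**2 - 269) = -682/((-11)**2 - 269) = -682/(121 - 269) = -682/(-148) = -682*(-1/148) = 341/74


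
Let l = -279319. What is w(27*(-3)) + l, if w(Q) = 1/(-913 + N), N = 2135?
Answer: -341327817/1222 ≈ -2.7932e+5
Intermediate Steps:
w(Q) = 1/1222 (w(Q) = 1/(-913 + 2135) = 1/1222)
w(27*(-3)) + l = 1/1222 - 279319 = -341327817/1222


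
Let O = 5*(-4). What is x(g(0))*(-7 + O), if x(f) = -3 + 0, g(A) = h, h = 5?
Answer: 81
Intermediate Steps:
g(A) = 5
O = -20
x(f) = -3
x(g(0))*(-7 + O) = -3*(-7 - 20) = -3*(-27) = 81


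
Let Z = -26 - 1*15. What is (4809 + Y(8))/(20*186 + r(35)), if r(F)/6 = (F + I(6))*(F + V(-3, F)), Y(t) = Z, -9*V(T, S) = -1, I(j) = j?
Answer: 894/2317 ≈ 0.38584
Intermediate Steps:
V(T, S) = ⅑ (V(T, S) = -⅑*(-1) = ⅑)
Z = -41 (Z = -26 - 15 = -41)
Y(t) = -41
r(F) = 6*(6 + F)*(⅑ + F) (r(F) = 6*((F + 6)*(F + ⅑)) = 6*((6 + F)*(⅑ + F)) = 6*(6 + F)*(⅑ + F))
(4809 + Y(8))/(20*186 + r(35)) = (4809 - 41)/(20*186 + (4 + 6*35² + (110/3)*35)) = 4768/(3720 + (4 + 6*1225 + 3850/3)) = 4768/(3720 + (4 + 7350 + 3850/3)) = 4768/(3720 + 25912/3) = 4768/(37072/3) = 4768*(3/37072) = 894/2317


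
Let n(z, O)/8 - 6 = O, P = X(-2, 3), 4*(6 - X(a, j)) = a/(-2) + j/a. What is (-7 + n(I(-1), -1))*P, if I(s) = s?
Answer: 1617/8 ≈ 202.13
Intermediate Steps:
X(a, j) = 6 + a/8 - j/(4*a) (X(a, j) = 6 - (a/(-2) + j/a)/4 = 6 - (a*(-½) + j/a)/4 = 6 - (-a/2 + j/a)/4 = 6 + (a/8 - j/(4*a)) = 6 + a/8 - j/(4*a))
P = 49/8 (P = 6 + (⅛)*(-2) - ¼*3/(-2) = 6 - ¼ - ¼*3*(-½) = 6 - ¼ + 3/8 = 49/8 ≈ 6.1250)
n(z, O) = 48 + 8*O
(-7 + n(I(-1), -1))*P = (-7 + (48 + 8*(-1)))*(49/8) = (-7 + (48 - 8))*(49/8) = (-7 + 40)*(49/8) = 33*(49/8) = 1617/8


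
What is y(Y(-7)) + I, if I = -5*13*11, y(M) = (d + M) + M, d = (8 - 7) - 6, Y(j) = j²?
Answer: -622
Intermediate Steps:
d = -5 (d = 1 - 6 = -5)
y(M) = -5 + 2*M (y(M) = (-5 + M) + M = -5 + 2*M)
I = -715 (I = -65*11 = -715)
y(Y(-7)) + I = (-5 + 2*(-7)²) - 715 = (-5 + 2*49) - 715 = (-5 + 98) - 715 = 93 - 715 = -622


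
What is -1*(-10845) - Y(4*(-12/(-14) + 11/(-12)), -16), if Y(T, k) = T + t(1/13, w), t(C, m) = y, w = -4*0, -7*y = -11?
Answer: 32531/3 ≈ 10844.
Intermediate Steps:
y = 11/7 (y = -⅐*(-11) = 11/7 ≈ 1.5714)
w = 0
t(C, m) = 11/7
Y(T, k) = 11/7 + T (Y(T, k) = T + 11/7 = 11/7 + T)
-1*(-10845) - Y(4*(-12/(-14) + 11/(-12)), -16) = -1*(-10845) - (11/7 + 4*(-12/(-14) + 11/(-12))) = 10845 - (11/7 + 4*(-12*(-1/14) + 11*(-1/12))) = 10845 - (11/7 + 4*(6/7 - 11/12)) = 10845 - (11/7 + 4*(-5/84)) = 10845 - (11/7 - 5/21) = 10845 - 1*4/3 = 10845 - 4/3 = 32531/3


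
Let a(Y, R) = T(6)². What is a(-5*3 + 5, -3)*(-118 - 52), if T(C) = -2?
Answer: -680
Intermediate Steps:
a(Y, R) = 4 (a(Y, R) = (-2)² = 4)
a(-5*3 + 5, -3)*(-118 - 52) = 4*(-118 - 52) = 4*(-170) = -680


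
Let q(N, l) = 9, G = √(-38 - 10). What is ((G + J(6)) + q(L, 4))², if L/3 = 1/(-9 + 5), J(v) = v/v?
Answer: 52 + 80*I*√3 ≈ 52.0 + 138.56*I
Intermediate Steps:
G = 4*I*√3 (G = √(-48) = 4*I*√3 ≈ 6.9282*I)
J(v) = 1
L = -¾ (L = 3/(-9 + 5) = 3/(-4) = 3*(-¼) = -¾ ≈ -0.75000)
((G + J(6)) + q(L, 4))² = ((4*I*√3 + 1) + 9)² = ((1 + 4*I*√3) + 9)² = (10 + 4*I*√3)²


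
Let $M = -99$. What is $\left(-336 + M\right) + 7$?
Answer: $-428$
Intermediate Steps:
$\left(-336 + M\right) + 7 = \left(-336 - 99\right) + 7 = -435 + 7 = -428$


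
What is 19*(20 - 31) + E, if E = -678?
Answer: -887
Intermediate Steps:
19*(20 - 31) + E = 19*(20 - 31) - 678 = 19*(-11) - 678 = -209 - 678 = -887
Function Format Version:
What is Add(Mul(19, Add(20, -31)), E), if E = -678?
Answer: -887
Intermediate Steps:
Add(Mul(19, Add(20, -31)), E) = Add(Mul(19, Add(20, -31)), -678) = Add(Mul(19, -11), -678) = Add(-209, -678) = -887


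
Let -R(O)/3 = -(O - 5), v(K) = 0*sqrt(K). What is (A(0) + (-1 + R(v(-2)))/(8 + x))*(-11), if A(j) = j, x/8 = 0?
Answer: 22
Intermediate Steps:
v(K) = 0
x = 0 (x = 8*0 = 0)
R(O) = -15 + 3*O (R(O) = -(-3)*(O - 5) = -(-3)*(-5 + O) = -3*(5 - O) = -15 + 3*O)
(A(0) + (-1 + R(v(-2)))/(8 + x))*(-11) = (0 + (-1 + (-15 + 3*0))/(8 + 0))*(-11) = (0 + (-1 + (-15 + 0))/8)*(-11) = (0 + (-1 - 15)*(1/8))*(-11) = (0 - 16*1/8)*(-11) = (0 - 2)*(-11) = -2*(-11) = 22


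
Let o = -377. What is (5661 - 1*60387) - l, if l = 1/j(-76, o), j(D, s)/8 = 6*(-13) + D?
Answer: -67422431/1232 ≈ -54726.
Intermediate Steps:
j(D, s) = -624 + 8*D (j(D, s) = 8*(6*(-13) + D) = 8*(-78 + D) = -624 + 8*D)
l = -1/1232 (l = 1/(-624 + 8*(-76)) = 1/(-624 - 608) = 1/(-1232) = -1/1232 ≈ -0.00081169)
(5661 - 1*60387) - l = (5661 - 1*60387) - 1*(-1/1232) = (5661 - 60387) + 1/1232 = -54726 + 1/1232 = -67422431/1232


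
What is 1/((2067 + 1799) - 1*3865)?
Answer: 1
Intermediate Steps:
1/((2067 + 1799) - 1*3865) = 1/(3866 - 3865) = 1/1 = 1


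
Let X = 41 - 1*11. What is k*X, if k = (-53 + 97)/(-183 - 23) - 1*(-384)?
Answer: 1185900/103 ≈ 11514.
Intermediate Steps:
X = 30 (X = 41 - 11 = 30)
k = 39530/103 (k = 44/(-206) + 384 = 44*(-1/206) + 384 = -22/103 + 384 = 39530/103 ≈ 383.79)
k*X = (39530/103)*30 = 1185900/103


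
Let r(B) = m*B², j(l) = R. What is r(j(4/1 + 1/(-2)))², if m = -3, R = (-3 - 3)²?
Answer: 15116544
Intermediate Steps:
R = 36 (R = (-6)² = 36)
j(l) = 36
r(B) = -3*B²
r(j(4/1 + 1/(-2)))² = (-3*36²)² = (-3*1296)² = (-3888)² = 15116544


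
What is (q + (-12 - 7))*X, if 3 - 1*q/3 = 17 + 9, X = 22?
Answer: -1936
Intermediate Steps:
q = -69 (q = 9 - 3*(17 + 9) = 9 - 3*26 = 9 - 78 = -69)
(q + (-12 - 7))*X = (-69 + (-12 - 7))*22 = (-69 - 19)*22 = -88*22 = -1936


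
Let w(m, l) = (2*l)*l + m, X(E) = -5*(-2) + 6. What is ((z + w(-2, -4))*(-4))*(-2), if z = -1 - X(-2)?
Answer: 104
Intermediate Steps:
X(E) = 16 (X(E) = 10 + 6 = 16)
z = -17 (z = -1 - 1*16 = -1 - 16 = -17)
w(m, l) = m + 2*l**2 (w(m, l) = 2*l**2 + m = m + 2*l**2)
((z + w(-2, -4))*(-4))*(-2) = ((-17 + (-2 + 2*(-4)**2))*(-4))*(-2) = ((-17 + (-2 + 2*16))*(-4))*(-2) = ((-17 + (-2 + 32))*(-4))*(-2) = ((-17 + 30)*(-4))*(-2) = (13*(-4))*(-2) = -52*(-2) = 104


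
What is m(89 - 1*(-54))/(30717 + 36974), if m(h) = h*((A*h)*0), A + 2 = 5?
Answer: 0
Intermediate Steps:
A = 3 (A = -2 + 5 = 3)
m(h) = 0 (m(h) = h*((3*h)*0) = h*0 = 0)
m(89 - 1*(-54))/(30717 + 36974) = 0/(30717 + 36974) = 0/67691 = 0*(1/67691) = 0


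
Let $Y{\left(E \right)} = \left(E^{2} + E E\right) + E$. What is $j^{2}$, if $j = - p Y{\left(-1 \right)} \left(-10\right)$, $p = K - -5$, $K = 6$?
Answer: $12100$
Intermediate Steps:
$Y{\left(E \right)} = E + 2 E^{2}$ ($Y{\left(E \right)} = \left(E^{2} + E^{2}\right) + E = 2 E^{2} + E = E + 2 E^{2}$)
$p = 11$ ($p = 6 - -5 = 6 + 5 = 11$)
$j = 110$ ($j = \left(-1\right) 11 \left(- (1 + 2 \left(-1\right))\right) \left(-10\right) = - 11 \left(- (1 - 2)\right) \left(-10\right) = - 11 \left(\left(-1\right) \left(-1\right)\right) \left(-10\right) = \left(-11\right) 1 \left(-10\right) = \left(-11\right) \left(-10\right) = 110$)
$j^{2} = 110^{2} = 12100$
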